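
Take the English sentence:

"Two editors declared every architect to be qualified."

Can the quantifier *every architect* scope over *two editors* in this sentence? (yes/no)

Yes

*every architect* is an ECM subject; ECM complements are not islands, and the embedded quantifier may take matrix scope.
QR within a single clause is free, so the lower quantifier may take scope over the higher one.
So *every architect* > *two editors* is among the available readings.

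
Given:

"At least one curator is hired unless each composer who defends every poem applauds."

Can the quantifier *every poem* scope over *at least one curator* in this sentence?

No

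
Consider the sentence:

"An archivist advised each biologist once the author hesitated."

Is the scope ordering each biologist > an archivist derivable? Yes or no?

Neither queried DP is inside the adjunct, so the adjunct-island constraint does not apply.
No island intervenes, so both surface and inverse scope are derivable.
So *each biologist* > *an archivist* is among the available readings.

Yes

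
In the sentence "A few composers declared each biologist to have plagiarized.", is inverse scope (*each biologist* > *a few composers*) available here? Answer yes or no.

The ECM infinitive is scope-transparent — *each biologist* is free to raise above *a few composers*.
Nothing blocks QR of the lower DP to a position above the higher one, so inverse scope is available.

Yes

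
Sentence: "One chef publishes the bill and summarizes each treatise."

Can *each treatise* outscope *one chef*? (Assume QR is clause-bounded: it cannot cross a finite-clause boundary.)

No

*each treatise* is embedded in one conjunct of the coordinate structure (*summarizes each treatise*).
QR out of a conjunct would have to apply non-ATB, which the CSC forbids.
*each treatise* is confined to the island and cannot take scope over *one chef*.
(Only the surface reading survives: one fixed chef with respect to all the relevant treatises.)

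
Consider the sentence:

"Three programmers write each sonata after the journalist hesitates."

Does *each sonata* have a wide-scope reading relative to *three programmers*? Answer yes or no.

Yes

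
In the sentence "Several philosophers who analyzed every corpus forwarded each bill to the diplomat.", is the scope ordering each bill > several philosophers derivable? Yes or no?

Yes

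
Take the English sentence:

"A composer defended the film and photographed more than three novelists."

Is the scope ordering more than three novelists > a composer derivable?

No

Structurally, *more than three novelists* is inside one conjunct of the coordinate structure (*photographed more than three novelists*).
Coordinate structures are islands for non-across-the-board movement, QR included.
*more than three novelists* is confined to the island and cannot take scope over *a composer*.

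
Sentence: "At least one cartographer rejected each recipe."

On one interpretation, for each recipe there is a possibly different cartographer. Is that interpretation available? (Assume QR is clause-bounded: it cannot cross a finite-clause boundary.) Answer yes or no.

This is the *each recipe* > *at least one cartographer* reading.
Both DPs are arguments of the same predicate; there is no clause or island boundary between them.
No island intervenes, so both surface and inverse scope are derivable.

Yes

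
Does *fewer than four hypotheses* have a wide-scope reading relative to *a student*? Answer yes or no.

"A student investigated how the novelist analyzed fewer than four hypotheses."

No

Structurally, *fewer than four hypotheses* is inside the embedded question *how the novelist analyzed fewer than four hypotheses*.
Embedded wh-clauses are opaque for QR, so the quantifier stays inside the question.
So *fewer than four hypotheses* cannot raise high enough to outscope *a student*; only the surface ordering *a student* > *fewer than four hypotheses* is available.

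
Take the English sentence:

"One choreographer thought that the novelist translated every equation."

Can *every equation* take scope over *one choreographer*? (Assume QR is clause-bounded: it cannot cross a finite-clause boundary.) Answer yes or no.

No

*every equation* is embedded in the finite complement clause *that the novelist translated every equation*.
QR is clause-bounded, so the finite complement is a scope island for the embedded quantifier.
So the wide-scope reading for *every equation* is blocked.
(Only the surface reading survives: one fixed choreographer with respect to all the relevant equations.)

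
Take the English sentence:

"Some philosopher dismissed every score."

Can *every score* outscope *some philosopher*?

Yes

Both DPs are arguments of the same predicate; there is no clause or island boundary between them.
With no island boundary between them, the object can take inverse scope over the subject via ordinary QR within the clause.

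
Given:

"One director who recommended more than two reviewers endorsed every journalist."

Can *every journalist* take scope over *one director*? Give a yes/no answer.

Yes

Although the sentence contains a relative clause (*who recommended more than two reviewers*), *every journalist* is outside it, in the matrix VP.
Ordinary QR to a clause-peripheral position gives the wide-scope LF for the lower DP.
The sentence is scopally ambiguous between *one director* > *every journalist* and *every journalist* > *one director*.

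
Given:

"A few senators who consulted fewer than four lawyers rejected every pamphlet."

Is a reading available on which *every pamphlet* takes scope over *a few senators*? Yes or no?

*every pamphlet* is a matrix argument; only *a few senators* is modified by the relative clause *who consulted fewer than four lawyers*, so the RC island is irrelevant to the target quantifier.
With no island boundary between them, the object can take inverse scope over the subject via ordinary QR within the clause.

Yes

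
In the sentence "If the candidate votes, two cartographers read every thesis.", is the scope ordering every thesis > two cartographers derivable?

Yes

Although there is an adjunct clause, *every thesis* is in the main clause, not inside the adjunct.
Nothing blocks QR of the lower DP to a position above the higher one, so inverse scope is available.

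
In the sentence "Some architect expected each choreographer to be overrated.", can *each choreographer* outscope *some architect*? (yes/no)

Yes

This is an ECM construction: *each choreographer* is the infinitival subject, Case-marked by the matrix verb, and the infinitive is transparent for QR.
No island intervenes, so both surface and inverse scope are derivable.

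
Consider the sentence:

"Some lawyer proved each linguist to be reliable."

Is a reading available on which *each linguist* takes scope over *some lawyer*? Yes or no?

This is an ECM construction: *each linguist* is the infinitival subject, Case-marked by the matrix verb, and the infinitive is transparent for QR.
Nothing blocks QR of the lower DP to a position above the higher one, so inverse scope is available.

Yes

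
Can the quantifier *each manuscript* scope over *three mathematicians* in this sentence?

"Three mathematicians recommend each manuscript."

Yes

*three mathematicians* and *each manuscript* are co-arguments of the matrix verb, with nothing but a clause-internal boundary between them.
Clause-internal QR can adjoin the lower DP above the subject, yielding the inverse reading.
So *each manuscript* > *three mathematicians* is among the available readings.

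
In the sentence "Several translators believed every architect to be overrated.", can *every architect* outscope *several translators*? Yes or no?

Yes

The ECM infinitive is scope-transparent — *every architect* is free to raise above *several translators*.
No island intervenes, so both surface and inverse scope are derivable.
The sentence is scopally ambiguous between *several translators* > *every architect* and *every architect* > *several translators*.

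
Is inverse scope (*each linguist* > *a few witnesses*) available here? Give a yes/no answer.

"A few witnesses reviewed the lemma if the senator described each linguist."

No

*each linguist* occurs within the adjunct clause *if the senator described each linguist*.
Adjunct clauses are scope islands: a quantifier inside an adjunct cannot raise into the matrix clause.
*each linguist* is confined to the island and cannot take scope over *a few witnesses*.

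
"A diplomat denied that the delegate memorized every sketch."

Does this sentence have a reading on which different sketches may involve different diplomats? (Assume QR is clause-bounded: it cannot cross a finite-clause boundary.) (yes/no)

No

The paraphrase describes the scope ordering *every sketch* > *a diplomat*.
*every sketch* sits inside the finite complement clause *that the delegate memorized every sketch*.
Finite CP is the ceiling for QR here, by assumption.
*every sketch* is confined to the island and cannot take scope over *a diplomat*.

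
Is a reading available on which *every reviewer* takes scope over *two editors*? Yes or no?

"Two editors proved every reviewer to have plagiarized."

The ECM infinitive is scope-transparent — *every reviewer* is free to raise above *two editors*.
Clause-internal QR can adjoin the lower DP above the subject, yielding the inverse reading.

Yes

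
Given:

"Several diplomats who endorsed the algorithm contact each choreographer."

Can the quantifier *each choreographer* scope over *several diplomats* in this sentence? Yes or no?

Yes

The relative clause *who endorsed the algorithm* modifies *several diplomats*, but *each choreographer* is not inside that relative clause — it is an argument of the matrix verb.
Ordinary QR to a clause-peripheral position gives the wide-scope LF for the lower DP.
Both orderings are possible: *several diplomats* > *each choreographer* and *each choreographer* > *several diplomats*.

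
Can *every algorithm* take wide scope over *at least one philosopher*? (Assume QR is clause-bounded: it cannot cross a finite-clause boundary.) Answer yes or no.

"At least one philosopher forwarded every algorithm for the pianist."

*every algorithm* is the matrix object and *at least one philosopher* the matrix subject; the two are clausemates.
With no island boundary between them, the object can take inverse scope over the subject via ordinary QR within the clause.
The sentence is scopally ambiguous between *at least one philosopher* > *every algorithm* and *every algorithm* > *at least one philosopher*.

Yes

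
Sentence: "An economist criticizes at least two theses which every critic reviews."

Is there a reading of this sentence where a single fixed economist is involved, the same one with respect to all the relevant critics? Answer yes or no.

Yes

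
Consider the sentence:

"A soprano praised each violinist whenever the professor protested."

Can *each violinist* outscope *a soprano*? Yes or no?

The adjunct island is irrelevant here — *each violinist* and *a soprano* are both in the matrix clause.
With no island boundary between them, the object can take inverse scope over the subject via ordinary QR within the clause.

Yes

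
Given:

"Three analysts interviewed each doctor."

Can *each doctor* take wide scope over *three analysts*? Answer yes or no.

Both DPs are arguments of the same predicate; there is no clause or island boundary between them.
Ordinary QR to a clause-peripheral position gives the wide-scope LF for the lower DP.
Both orderings are possible: *three analysts* > *each doctor* and *each doctor* > *three analysts*.

Yes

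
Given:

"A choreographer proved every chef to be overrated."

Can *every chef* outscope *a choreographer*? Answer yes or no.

Yes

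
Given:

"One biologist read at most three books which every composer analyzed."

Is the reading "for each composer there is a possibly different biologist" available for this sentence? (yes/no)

That reading corresponds to *every composer* > *one biologist*.
The DP *every composer* is contained in the relative clause *which every composer analyzed* modifying *at most three books*.
Relative clauses block scope extraction: QR cannot target a position outside the modified NP.
So *every composer* cannot raise to a position above *one biologist*.
(Only the surface reading survives: one fixed biologist with respect to all the relevant composers.)

No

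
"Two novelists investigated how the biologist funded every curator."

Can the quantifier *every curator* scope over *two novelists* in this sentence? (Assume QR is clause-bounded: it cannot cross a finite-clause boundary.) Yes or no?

Structurally, *every curator* is inside the embedded question *how the biologist funded every curator*.
The wh-island constraint blocks QR out of an embedded interrogative.
Hence only narrow scope for *every curator* (under *two novelists*) survives.

No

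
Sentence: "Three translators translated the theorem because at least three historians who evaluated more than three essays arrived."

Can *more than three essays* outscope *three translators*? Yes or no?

No

*more than three essays* is embedded in the relative clause *who evaluated more than three essays*, which is itself inside the adjunct *because at least three historians who evaluated more than three essays arrived*.
Two island boundaries intervene — the relative clause and the adjunct. Either alone would block QR.
There is no licit LF on which *more than three essays* c-commands *three translators*.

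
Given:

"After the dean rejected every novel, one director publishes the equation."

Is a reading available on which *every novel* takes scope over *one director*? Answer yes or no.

Structurally, *every novel* is inside the adjunct clause *after the dean rejected every novel*.
The adjunct-island constraint bars QR out of an adverbial clause.
The ordering *every novel* > *one director* is therefore underivable.

No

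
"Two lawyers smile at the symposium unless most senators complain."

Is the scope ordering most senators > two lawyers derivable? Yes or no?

*most senators* occurs within the adjunct clause *unless most senators complain*.
The adjunct-island constraint bars QR out of an adverbial clause.
So *most senators* cannot raise high enough to outscope *two lawyers*; only the surface ordering *two lawyers* > *most senators* is available.

No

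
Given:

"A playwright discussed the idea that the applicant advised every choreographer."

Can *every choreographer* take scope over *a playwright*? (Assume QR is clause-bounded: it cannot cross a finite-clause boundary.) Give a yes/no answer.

The target quantifier *every choreographer* is part of the complex NP *the idea that the applicant advised every choreographer*.
A that-clause complement to a noun is an island; QR cannot cross the NP boundary.
*every choreographer* is confined to the island and cannot take scope over *a playwright*.
(Only the surface reading survives: one fixed playwright with respect to all the relevant choreographers.)

No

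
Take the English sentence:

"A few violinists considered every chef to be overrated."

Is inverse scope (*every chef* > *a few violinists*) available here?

*every chef* is an ECM subject; ECM complements are not islands, and the embedded quantifier may take matrix scope.
Since no island is crossed, the inverse ordering is licensed alongside surface scope.

Yes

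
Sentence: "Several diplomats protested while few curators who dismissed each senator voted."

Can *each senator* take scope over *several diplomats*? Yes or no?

Structurally, *each senator* is inside the relative clause *who dismissed each senator*, which is itself inside the adjunct *while few curators who dismissed each senator voted*.
Nested islands: the RC island is itself inside an adjunct island, so wide scope is doubly excluded.
Hence only narrow scope for *each senator* (under *several diplomats*) survives.

No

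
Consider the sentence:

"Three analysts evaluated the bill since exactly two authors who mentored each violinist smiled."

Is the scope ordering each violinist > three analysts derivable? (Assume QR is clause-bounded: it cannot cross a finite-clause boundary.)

No

*each violinist* is embedded in the relative clause *who mentored each violinist*, which is itself inside the adjunct *since exactly two authors who mentored each violinist smiled*.
The quantifier would have to escape first the RC and then the adjunct — two independent island violations.
So *each violinist* cannot raise high enough to outscope *three analysts*; only the surface ordering *three analysts* > *each violinist* is available.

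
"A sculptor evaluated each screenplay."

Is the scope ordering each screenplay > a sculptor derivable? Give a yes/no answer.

Both DPs are arguments of the same predicate; there is no clause or island boundary between them.
With no island boundary between them, the object can take inverse scope over the subject via ordinary QR within the clause.

Yes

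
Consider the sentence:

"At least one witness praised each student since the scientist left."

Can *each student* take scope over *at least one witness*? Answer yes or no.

Yes

*each student* is a matrix argument; the adjunct is an island but the target quantifier is outside it.
Since no island is crossed, the inverse ordering is licensed alongside surface scope.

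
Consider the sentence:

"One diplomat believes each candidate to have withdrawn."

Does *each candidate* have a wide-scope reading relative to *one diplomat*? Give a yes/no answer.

*each candidate* is the subject of an ECM infinitive — the infinitival complement of an ECM verb is not a scope island, so *each candidate* can raise into the matrix clause.
Ordinary QR to a clause-peripheral position gives the wide-scope LF for the lower DP.

Yes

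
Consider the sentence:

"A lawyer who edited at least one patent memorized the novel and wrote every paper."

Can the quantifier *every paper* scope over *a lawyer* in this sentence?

The DP *every paper* is contained in one conjunct of the coordinate structure (*wrote every paper*).
A quantifier cannot raise out of one conjunct of a coordination across the whole coordinate structure — the CSC applies to QR.
So *every paper* cannot raise high enough to outscope *a lawyer*; only the surface ordering *a lawyer* > *every paper* is available.

No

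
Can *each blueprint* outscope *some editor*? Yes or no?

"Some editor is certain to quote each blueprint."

Yes

Infinitival complements of raising predicates do not block QR; *each blueprint* and *some editor* are effectively clausemates.
Ordinary QR to a clause-peripheral position gives the wide-scope LF for the lower DP.
Both orderings are possible: *some editor* > *each blueprint* and *each blueprint* > *some editor*.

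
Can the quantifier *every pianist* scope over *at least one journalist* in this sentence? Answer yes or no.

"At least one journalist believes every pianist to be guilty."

*every pianist* is an ECM subject; ECM complements are not islands, and the embedded quantifier may take matrix scope.
No island intervenes, so both surface and inverse scope are derivable.

Yes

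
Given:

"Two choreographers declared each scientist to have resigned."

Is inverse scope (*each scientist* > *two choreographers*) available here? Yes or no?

The ECM infinitive is scope-transparent — *each scientist* is free to raise above *two choreographers*.
With no island boundary between them, the object can take inverse scope over the subject via ordinary QR within the clause.

Yes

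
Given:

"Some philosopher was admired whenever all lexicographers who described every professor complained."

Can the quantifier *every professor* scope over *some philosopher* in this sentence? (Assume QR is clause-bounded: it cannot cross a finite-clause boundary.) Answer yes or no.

The DP *every professor* is contained in the relative clause *who described every professor*, which is itself inside the adjunct *whenever all lexicographers who described every professor complained*.
The quantifier would have to escape first the RC and then the adjunct — two independent island violations.
So the wide-scope reading for *every professor* is blocked.
(Only the surface reading survives: one fixed philosopher with respect to all the relevant professors.)

No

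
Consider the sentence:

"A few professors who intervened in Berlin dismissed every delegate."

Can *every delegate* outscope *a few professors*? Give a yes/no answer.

*every delegate* is a matrix argument; only *a few professors* is modified by the relative clause *who intervened in Berlin*, so the RC island is irrelevant to the target quantifier.
Since no island is crossed, the inverse ordering is licensed alongside surface scope.

Yes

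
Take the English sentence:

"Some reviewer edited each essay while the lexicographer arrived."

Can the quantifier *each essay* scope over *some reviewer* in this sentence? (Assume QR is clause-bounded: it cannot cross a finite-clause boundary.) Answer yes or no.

Yes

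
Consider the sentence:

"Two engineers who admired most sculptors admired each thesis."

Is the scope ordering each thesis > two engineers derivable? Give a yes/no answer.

*each thesis* sits in the matrix clause, not in the relative clause on *two engineers*.
QR within a single clause is free, so the lower quantifier may take scope over the higher one.

Yes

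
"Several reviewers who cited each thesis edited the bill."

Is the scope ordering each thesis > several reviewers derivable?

Structurally, *each thesis* is inside the relative clause *who cited each thesis*.
Relative clauses block scope extraction: QR cannot target a position outside the modified NP.
Hence only narrow scope for *each thesis* (under *several reviewers*) survives.

No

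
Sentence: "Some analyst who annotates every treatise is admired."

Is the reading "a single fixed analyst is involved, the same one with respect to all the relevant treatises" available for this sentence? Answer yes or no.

The described interpretation is the *some analyst* > *every treatise* scoping.
That is the surface-scope ordering, which is always one of the available readings — island constraints only ever restrict inverse scope.

Yes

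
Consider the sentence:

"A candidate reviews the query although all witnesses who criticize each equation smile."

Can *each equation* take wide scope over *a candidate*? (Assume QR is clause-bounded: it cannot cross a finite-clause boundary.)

Structurally, *each equation* is inside the relative clause *who criticize each equation*, which is itself inside the adjunct *although all witnesses who criticize each equation smile*.
The quantifier would have to escape first the RC and then the adjunct — two independent island violations.
There is no licit LF on which *each equation* c-commands *a candidate*.
(Only the surface reading survives: one fixed candidate with respect to all the relevant equations.)

No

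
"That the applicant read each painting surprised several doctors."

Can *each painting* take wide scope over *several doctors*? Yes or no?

No

The target quantifier *each painting* is part of the sentential subject *that the applicant read each painting*.
The subject-island constraint blocks QR out of a clausal subject.
*each painting* is confined to the island and cannot take scope over *several doctors*.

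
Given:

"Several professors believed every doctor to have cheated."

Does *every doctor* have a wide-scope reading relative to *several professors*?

Yes

*every doctor* is an ECM subject; ECM complements are not islands, and the embedded quantifier may take matrix scope.
Clause-internal QR can adjoin the lower DP above the subject, yielding the inverse reading.
Both orderings are possible: *several professors* > *every doctor* and *every doctor* > *several professors*.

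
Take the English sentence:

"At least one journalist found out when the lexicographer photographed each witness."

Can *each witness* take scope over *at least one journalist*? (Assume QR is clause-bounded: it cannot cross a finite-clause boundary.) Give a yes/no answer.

No

Structurally, *each witness* is inside the embedded question *when the lexicographer photographed each witness*.
Embedded questions are wh-islands: a quantifier inside an indirect question cannot QR into the matrix clause.
So the wide-scope reading for *each witness* is blocked.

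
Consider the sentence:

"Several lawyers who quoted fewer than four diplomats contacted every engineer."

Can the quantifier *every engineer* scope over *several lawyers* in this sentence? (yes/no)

Yes

Although the sentence contains a relative clause (*who quoted fewer than four diplomats*), *every engineer* is outside it, in the matrix VP.
Nothing blocks QR of the lower DP to a position above the higher one, so inverse scope is available.
So *every engineer* > *several lawyers* is among the available readings.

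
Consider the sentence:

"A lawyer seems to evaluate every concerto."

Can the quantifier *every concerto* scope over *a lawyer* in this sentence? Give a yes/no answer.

Yes

*every concerto* is inside a raising infinitive, which is transparent to QR (no CP barrier), so it behaves as a matrix argument.
Nothing blocks QR of the lower DP to a position above the higher one, so inverse scope is available.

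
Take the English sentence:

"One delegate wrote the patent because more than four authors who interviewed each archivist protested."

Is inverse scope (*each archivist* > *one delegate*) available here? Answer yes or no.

No

*each archivist* is embedded in the relative clause *who interviewed each archivist*, which is itself inside the adjunct *because more than four authors who interviewed each archivist protested*.
Even if one barrier were somehow void, the other would still block QR.
Hence only narrow scope for *each archivist* (under *one delegate*) survives.
(Only the surface reading survives: one fixed delegate with respect to all the relevant archivists.)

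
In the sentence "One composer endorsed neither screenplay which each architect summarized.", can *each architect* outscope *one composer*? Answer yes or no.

No

The DP *each architect* is contained in the relative clause *which each architect summarized* modifying *neither screenplay*.
The relative clause forms an island for QR, so the quantifier is confined to the head noun's restrictor.
So *each architect* cannot raise to a position above *one composer*.
(Only the surface reading survives: one fixed composer with respect to all the relevant architects.)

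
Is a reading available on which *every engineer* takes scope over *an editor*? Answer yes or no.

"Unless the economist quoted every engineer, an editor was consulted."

The DP *every engineer* is contained in the adjunct clause *unless the economist quoted every engineer*.
Adverbial clauses are not L-marked, so they are barriers for QR — the quantifier cannot escape the adjunct.
The ordering *every engineer* > *an editor* is therefore underivable.

No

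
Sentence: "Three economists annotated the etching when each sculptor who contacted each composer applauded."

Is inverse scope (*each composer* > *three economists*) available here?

*each composer* sits inside the relative clause *who contacted each composer*, which is itself inside the adjunct *when each sculptor who contacted each composer applauded*.
Two island boundaries intervene — the relative clause and the adjunct. Either alone would block QR.
So *each composer* cannot raise to a position above *three economists*.

No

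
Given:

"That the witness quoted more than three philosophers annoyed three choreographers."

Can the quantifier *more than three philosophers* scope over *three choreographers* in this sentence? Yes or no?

No

*more than three philosophers* occurs within the sentential subject *that the witness quoted more than three philosophers*.
The subject-island constraint blocks QR out of a clausal subject.
There is no licit LF on which *more than three philosophers* c-commands *three choreographers*.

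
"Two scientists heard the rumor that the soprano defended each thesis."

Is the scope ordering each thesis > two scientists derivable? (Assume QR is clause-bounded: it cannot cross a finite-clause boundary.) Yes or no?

No

*each thesis* is embedded in the complex NP *the rumor that the soprano defended each thesis*.
Since the clause is the complement of a nominal head, the CNPC blocks scope extraction.
*each thesis* > *two scientists* would require crossing that boundary, which is illicit.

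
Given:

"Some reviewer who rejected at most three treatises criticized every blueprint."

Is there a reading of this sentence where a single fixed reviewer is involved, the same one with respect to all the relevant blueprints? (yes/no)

The paraphrase describes the scope ordering *some reviewer* > *every blueprint*.
That is the surface-scope ordering, which is always one of the available readings — island constraints only ever restrict inverse scope.

Yes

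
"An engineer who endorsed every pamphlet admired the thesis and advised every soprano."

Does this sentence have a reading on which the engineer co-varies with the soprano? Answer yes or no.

The described interpretation is the *every soprano* > *an engineer* scoping.
*every soprano* sits inside one conjunct of the coordinate structure (*advised every soprano*).
QR out of a conjunct would have to apply non-ATB, which the CSC forbids.
So the wide-scope reading for *every soprano* is blocked.

No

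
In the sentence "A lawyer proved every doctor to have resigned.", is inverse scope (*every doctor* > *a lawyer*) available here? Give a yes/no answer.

Yes

ECM infinitives lack a CP barrier, so *every doctor* can QR over the matrix subject *a lawyer*.
Since no island is crossed, the inverse ordering is licensed alongside surface scope.
Both orderings are possible: *a lawyer* > *every doctor* and *every doctor* > *a lawyer*.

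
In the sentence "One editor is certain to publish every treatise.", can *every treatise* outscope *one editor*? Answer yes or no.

Yes

Raising constructions are monoclausal for scope purposes; *every treatise* is not separated from *one editor* by any island.
Ordinary QR to a clause-peripheral position gives the wide-scope LF for the lower DP.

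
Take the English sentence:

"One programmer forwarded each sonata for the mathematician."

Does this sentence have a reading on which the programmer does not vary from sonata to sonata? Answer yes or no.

Yes

The paraphrase describes the scope ordering *one programmer* > *each sonata*.
That is the surface-scope ordering, which is always one of the available readings — island constraints only ever restrict inverse scope.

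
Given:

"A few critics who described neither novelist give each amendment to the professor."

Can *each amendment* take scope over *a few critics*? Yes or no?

Yes

The RC *who described neither novelist* is an island, but *each amendment* is not inside it — it is the matrix object, a clausemate of *a few critics*.
With no island boundary between them, the object can take inverse scope over the subject via ordinary QR within the clause.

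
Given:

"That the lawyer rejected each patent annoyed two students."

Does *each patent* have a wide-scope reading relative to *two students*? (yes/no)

No

*each patent* is embedded in the sentential subject *that the lawyer rejected each patent*.
Clausal subjects are scope islands; QR from inside the subject into the matrix is barred.
So the wide-scope reading for *each patent* is blocked.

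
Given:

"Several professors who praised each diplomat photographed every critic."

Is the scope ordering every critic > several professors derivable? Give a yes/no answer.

Yes

The RC *who praised each diplomat* is an island, but *every critic* is not inside it — it is the matrix object, a clausemate of *several professors*.
Since no island is crossed, the inverse ordering is licensed alongside surface scope.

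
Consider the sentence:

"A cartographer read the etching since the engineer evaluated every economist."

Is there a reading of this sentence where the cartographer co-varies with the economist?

The paraphrase describes the scope ordering *every economist* > *a cartographer*.
Structurally, *every economist* is inside the adjunct clause *since the engineer evaluated every economist*.
Adverbial clauses are not L-marked, so they are barriers for QR — the quantifier cannot escape the adjunct.
The inverse ordering *every economist* > *a cartographer* is therefore underivable.

No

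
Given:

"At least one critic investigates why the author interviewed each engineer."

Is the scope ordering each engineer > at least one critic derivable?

*each engineer* sits inside the embedded question *why the author interviewed each engineer*.
Embedded questions are wh-islands: a quantifier inside an indirect question cannot QR into the matrix clause.
So *each engineer* cannot raise to a position above *at least one critic*.

No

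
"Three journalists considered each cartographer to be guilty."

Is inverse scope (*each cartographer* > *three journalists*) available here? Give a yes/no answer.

ECM infinitives lack a CP barrier, so *each cartographer* can QR over the matrix subject *three journalists*.
Nothing blocks QR of the lower DP to a position above the higher one, so inverse scope is available.

Yes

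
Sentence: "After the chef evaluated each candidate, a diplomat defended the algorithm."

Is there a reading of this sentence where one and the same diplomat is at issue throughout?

The paraphrase describes the scope ordering *a diplomat* > *each candidate*.
Nothing needs to raise out of an island for *a diplomat* > *each candidate*: *a diplomat* takes scope from its matrix position over the clause containing *each candidate*.

Yes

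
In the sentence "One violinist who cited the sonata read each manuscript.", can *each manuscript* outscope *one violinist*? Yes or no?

Yes

*each manuscript* sits in the matrix clause, not in the relative clause on *one violinist*.
Ordinary QR to a clause-peripheral position gives the wide-scope LF for the lower DP.
The sentence is scopally ambiguous between *one violinist* > *each manuscript* and *each manuscript* > *one violinist*.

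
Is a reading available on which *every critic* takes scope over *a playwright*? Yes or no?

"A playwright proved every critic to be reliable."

This is an ECM construction: *every critic* is the infinitival subject, Case-marked by the matrix verb, and the infinitive is transparent for QR.
With no island boundary between them, the object can take inverse scope over the subject via ordinary QR within the clause.

Yes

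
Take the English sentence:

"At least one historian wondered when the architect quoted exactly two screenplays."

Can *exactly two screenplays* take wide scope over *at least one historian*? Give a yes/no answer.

No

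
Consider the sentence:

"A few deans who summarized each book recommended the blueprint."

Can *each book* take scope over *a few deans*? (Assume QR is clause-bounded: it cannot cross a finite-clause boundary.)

*each book* is embedded in the relative clause *who summarized each book*.
Relative clauses block scope extraction: QR cannot target a position outside the modified NP.
Hence only narrow scope for *each book* (under *a few deans*) survives.

No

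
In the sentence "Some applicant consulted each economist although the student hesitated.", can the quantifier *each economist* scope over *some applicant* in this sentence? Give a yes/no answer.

Yes

*each economist* is a matrix argument; the adjunct is an island but the target quantifier is outside it.
Clause-internal QR can adjoin the lower DP above the subject, yielding the inverse reading.
So *each economist* > *some applicant* is among the available readings.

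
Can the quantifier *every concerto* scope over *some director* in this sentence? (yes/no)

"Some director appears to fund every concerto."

Raising constructions are monoclausal for scope purposes; *every concerto* is not separated from *some director* by any island.
Clause-internal QR can adjoin the lower DP above the subject, yielding the inverse reading.

Yes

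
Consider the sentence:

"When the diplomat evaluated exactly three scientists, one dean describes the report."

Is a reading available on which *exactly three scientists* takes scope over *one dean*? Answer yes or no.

No

The target quantifier *exactly three scientists* is part of the adjunct clause *when the diplomat evaluated exactly three scientists*.
The adjunct-island constraint bars QR out of an adverbial clause.
So *exactly three scientists* cannot raise to a position above *one dean*.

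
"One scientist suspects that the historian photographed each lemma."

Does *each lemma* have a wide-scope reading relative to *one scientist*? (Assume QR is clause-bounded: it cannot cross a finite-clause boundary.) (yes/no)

No

The DP *each lemma* is contained in the finite complement clause *that the historian photographed each lemma*.
Under clause-bounded QR, a quantifier in an embedded finite clause cannot raise into the matrix clause.
The inverse ordering *each lemma* > *one scientist* is therefore underivable.
(Only the surface reading survives: one fixed scientist with respect to all the relevant lemmas.)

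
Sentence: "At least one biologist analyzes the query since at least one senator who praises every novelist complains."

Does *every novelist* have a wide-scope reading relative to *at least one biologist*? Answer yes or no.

No

*every novelist* is embedded in the relative clause *who praises every novelist*, which is itself inside the adjunct *since at least one senator who praises every novelist complains*.
Both the relative clause and the enclosing adjunct are scope islands; QR cannot cross either.
So the wide-scope reading for *every novelist* is blocked.
(Only the surface reading survives: one fixed biologist with respect to all the relevant novelists.)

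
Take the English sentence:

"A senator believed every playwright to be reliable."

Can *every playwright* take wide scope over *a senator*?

ECM infinitives lack a CP barrier, so *every playwright* can QR over the matrix subject *a senator*.
QR within a single clause is free, so the lower quantifier may take scope over the higher one.

Yes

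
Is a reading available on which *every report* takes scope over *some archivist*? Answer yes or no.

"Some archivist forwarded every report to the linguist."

*every report* and *some archivist* are in the same minimal clause.
QR within a single clause is free, so the lower quantifier may take scope over the higher one.
So *every report* > *some archivist* is among the available readings.

Yes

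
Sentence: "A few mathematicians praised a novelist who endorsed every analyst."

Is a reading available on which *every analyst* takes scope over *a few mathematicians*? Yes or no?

No

*every analyst* is embedded in the relative clause *who endorsed every analyst* modifying *a novelist*.
The relative clause forms an island for QR, so the quantifier is confined to the head noun's restrictor.
*every analyst* is confined to the island and cannot take scope over *a few mathematicians*.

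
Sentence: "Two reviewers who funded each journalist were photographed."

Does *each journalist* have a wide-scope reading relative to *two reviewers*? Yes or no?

No

*each journalist* sits inside the relative clause *who funded each journalist*.
A relative clause is a scope island — quantifier raising cannot cross its boundary.
So the wide-scope reading for *each journalist* is blocked.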